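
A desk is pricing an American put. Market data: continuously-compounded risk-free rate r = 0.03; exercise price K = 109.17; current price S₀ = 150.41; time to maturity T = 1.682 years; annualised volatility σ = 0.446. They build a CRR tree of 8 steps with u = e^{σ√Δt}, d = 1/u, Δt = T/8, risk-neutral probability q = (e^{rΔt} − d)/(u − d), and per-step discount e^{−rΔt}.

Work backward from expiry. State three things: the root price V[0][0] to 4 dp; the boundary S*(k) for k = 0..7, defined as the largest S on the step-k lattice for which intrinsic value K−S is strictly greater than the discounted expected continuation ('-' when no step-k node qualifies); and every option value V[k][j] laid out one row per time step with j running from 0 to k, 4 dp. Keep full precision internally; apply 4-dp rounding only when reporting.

params: Δt=0.21025 u=1.22692 d=0.81505 q=0.46441 e^(-rΔt)=0.99371
t_8 payoffs: 79.8776 65.0754 42.7932 9.2514 0.0000 0.0000 0.0000 0.0000 0.0000
t_7: node(7,0) S=35.9394 payoff=73.2306 vs cont=72.5442 → 73.2306 [stop]  node(7,1) S=54.1004 payoff=55.0696 vs cont=54.3831 → 55.0696 [stop]  node(7,2) S=81.4388 payoff=27.7312 vs cont=27.0448 → 27.7312 [stop]  node(7,3) S=122.5918 payoff=0.0000 vs cont=4.9238 → 4.9238 [wait]  node(7,4) S=184.5406 payoff=0.0000 vs cont=0.0000 → 0.0000 [wait]  node(7,5) S=277.7936 payoff=0.0000 vs cont=0.0000 → 0.0000 [wait]  node(7,6) S=418.1697 payoff=0.0000 vs cont=0.0000 → 0.0000 [wait]  node(7,7) S=629.4814 payoff=0.0000 vs cont=0.0000 → 0.0000 [wait]  ⇒ S*(7)=81.4388
t_6: node(6,0) S=44.0946 payoff=65.0754 vs cont=64.3890 → 65.0754 [stop]  node(6,1) S=66.3768 payoff=42.7932 vs cont=42.1068 → 42.7932 [stop]  node(6,2) S=99.9186 payoff=9.2514 vs cont=17.0314 → 17.0314 [wait]  node(6,3) S=150.4100 payoff=0.0000 vs cont=2.6205 → 2.6205 [wait]  node(6,4) S=226.4160 payoff=0.0000 vs cont=0.0000 → 0.0000 [wait]  node(6,5) S=340.8297 payoff=0.0000 vs cont=0.0000 → 0.0000 [wait]  node(6,6) S=513.0595 payoff=0.0000 vs cont=0.0000 → 0.0000 [wait]  ⇒ S*(6)=66.3768
t_5: node(5,0) S=54.1004 payoff=55.0696 vs cont=54.3831 → 55.0696 [stop]  node(5,1) S=81.4388 payoff=27.7312 vs cont=30.6352 → 30.6352 [wait]  node(5,2) S=122.5918 payoff=0.0000 vs cont=10.2738 → 10.2738 [wait]  node(5,3) S=184.5406 payoff=0.0000 vs cont=1.3947 → 1.3947 [wait]  node(5,4) S=277.7936 payoff=0.0000 vs cont=0.0000 → 0.0000 [wait]  node(5,5) S=418.1697 payoff=0.0000 vs cont=0.0000 → 0.0000 [wait]  ⇒ S*(5)=54.1004
t_4: node(4,0) S=66.3768 payoff=42.7932 vs cont=43.4470 → 43.4470 [wait]  node(4,1) S=99.9186 payoff=9.2514 vs cont=21.0459 → 21.0459 [wait]  node(4,2) S=150.4100 payoff=0.0000 vs cont=6.1115 → 6.1115 [wait]  node(4,3) S=226.4160 payoff=0.0000 vs cont=0.7423 → 0.7423 [wait]  node(4,4) S=340.8297 payoff=0.0000 vs cont=0.0000 → 0.0000 [wait]  ⇒ S*(4)=-
t_3: node(3,0) S=81.4388 payoff=27.7312 vs cont=32.8358 → 32.8358 [wait]  node(3,1) S=122.5918 payoff=0.0000 vs cont=14.0214 → 14.0214 [wait]  node(3,2) S=184.5406 payoff=0.0000 vs cont=3.5952 → 3.5952 [wait]  node(3,3) S=277.7936 payoff=0.0000 vs cont=0.3951 → 0.3951 [wait]  ⇒ S*(3)=-
t_2: node(2,0) S=99.9186 payoff=9.2514 vs cont=23.9466 → 23.9466 [wait]  node(2,1) S=150.4100 payoff=0.0000 vs cont=9.1216 → 9.1216 [wait]  node(2,2) S=226.4160 payoff=0.0000 vs cont=2.0958 → 2.0958 [wait]  ⇒ S*(2)=-
t_1: node(1,0) S=122.5918 payoff=0.0000 vs cont=16.9544 → 16.9544 [wait]  node(1,1) S=184.5406 payoff=0.0000 vs cont=5.8219 → 5.8219 [wait]  ⇒ S*(1)=-
t_0: node(0,0) S=150.4100 payoff=0.0000 vs cont=11.7102 → 11.7102 [wait]  ⇒ S*(0)=-

price = 11.7102
boundary = - - - - - 54.1004 66.3768 81.4388
tree:
11.7102
16.9544 5.8219
23.9466 9.1216 2.0958
32.8358 14.0214 3.5952 0.3951
43.4470 21.0459 6.1115 0.7423 0.0000
55.0696 30.6352 10.2738 1.3947 0.0000 0.0000
65.0754 42.7932 17.0314 2.6205 0.0000 0.0000 0.0000
73.2306 55.0696 27.7312 4.9238 0.0000 0.0000 0.0000 0.0000
79.8776 65.0754 42.7932 9.2514 0.0000 0.0000 0.0000 0.0000 0.0000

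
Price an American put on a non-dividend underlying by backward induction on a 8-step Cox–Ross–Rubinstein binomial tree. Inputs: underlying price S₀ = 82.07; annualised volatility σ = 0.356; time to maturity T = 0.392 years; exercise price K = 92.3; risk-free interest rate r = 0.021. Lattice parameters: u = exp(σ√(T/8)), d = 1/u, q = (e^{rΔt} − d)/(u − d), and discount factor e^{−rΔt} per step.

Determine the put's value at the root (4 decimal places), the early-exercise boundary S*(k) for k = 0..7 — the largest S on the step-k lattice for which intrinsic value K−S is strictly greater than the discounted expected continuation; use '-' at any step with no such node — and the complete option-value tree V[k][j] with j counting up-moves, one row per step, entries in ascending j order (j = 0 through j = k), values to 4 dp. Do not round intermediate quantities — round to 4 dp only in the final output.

price = 13.5678
boundary = - - - 64.7906 59.8808 64.7906 70.1029 75.8508
tree:
13.5678
17.7441 9.1943
22.4710 12.7992 5.4140
27.5094 17.2076 8.1794 2.5104
32.4192 22.2341 11.9456 4.2268 0.7065
36.9569 27.5094 16.7204 6.9377 1.3782 0.0000
41.1507 32.4192 22.1971 10.9829 2.6884 0.0000 0.0000
45.0267 36.9569 27.5094 16.4492 5.2443 0.0000 0.0000 0.0000
48.6091 41.1507 32.4192 22.1971 10.2300 0.0000 0.0000 0.0000 0.0000

params: Δt=0.04900 u=1.08199 d=0.92422 q=0.48683 e^(-rΔt)=0.99897
t_8 payoffs: 48.6091 41.1507 32.4192 22.1971 10.2300 0.0000 0.0000 0.0000 0.0000
t_7: node(7,0) S=47.2733 payoff=45.0267 vs cont=44.9318 → 45.0267 [stop]  node(7,1) S=55.3431 payoff=36.9569 vs cont=36.8619 → 36.9569 [stop]  node(7,2) S=64.7906 payoff=27.5094 vs cont=27.4145 → 27.5094 [stop]  node(7,3) S=75.8508 payoff=16.4492 vs cont=16.3542 → 16.4492 [stop]  node(7,4) S=88.7991 payoff=3.5009 vs cont=5.2443 → 5.2443 [wait]  node(7,5) S=103.9577 payoff=0.0000 vs cont=0.0000 → 0.0000 [wait]  node(7,6) S=121.7041 payoff=0.0000 vs cont=0.0000 → 0.0000 [wait]  node(7,7) S=142.4798 payoff=0.0000 vs cont=0.0000 → 0.0000 [wait]  ⇒ S*(7)=75.8508
t_6: node(6,0) S=51.1493 payoff=41.1507 vs cont=41.0558 → 41.1507 [stop]  node(6,1) S=59.8808 payoff=32.4192 vs cont=32.3242 → 32.4192 [stop]  node(6,2) S=70.1029 payoff=22.1971 vs cont=22.1021 → 22.1971 [stop]  node(6,3) S=82.0700 payoff=10.2300 vs cont=10.9829 → 10.9829 [wait]  node(6,4) S=96.0799 payoff=0.0000 vs cont=2.6884 → 2.6884 [wait]  node(6,5) S=112.4815 payoff=0.0000 vs cont=0.0000 → 0.0000 [wait]  node(6,6) S=131.6828 payoff=0.0000 vs cont=0.0000 → 0.0000 [wait]  ⇒ S*(6)=70.1029
t_5: node(5,0) S=55.3431 payoff=36.9569 vs cont=36.8619 → 36.9569 [stop]  node(5,1) S=64.7906 payoff=27.5094 vs cont=27.4145 → 27.5094 [stop]  node(5,2) S=75.8508 payoff=16.4492 vs cont=16.7204 → 16.7204 [wait]  node(5,3) S=88.7991 payoff=3.5009 vs cont=6.9377 → 6.9377 [wait]  node(5,4) S=103.9577 payoff=0.0000 vs cont=1.3782 → 1.3782 [wait]  node(5,5) S=121.7041 payoff=0.0000 vs cont=0.0000 → 0.0000 [wait]  ⇒ S*(5)=64.7906
t_4: node(4,0) S=59.8808 payoff=32.4192 vs cont=32.3242 → 32.4192 [stop]  node(4,1) S=70.1029 payoff=22.1971 vs cont=22.2341 → 22.2341 [wait]  node(4,2) S=82.0700 payoff=10.2300 vs cont=11.9456 → 11.9456 [wait]  node(4,3) S=96.0799 payoff=0.0000 vs cont=4.2268 → 4.2268 [wait]  node(4,4) S=112.4815 payoff=0.0000 vs cont=0.7065 → 0.7065 [wait]  ⇒ S*(4)=59.8808
t_3: node(3,0) S=64.7906 payoff=27.5094 vs cont=27.4325 → 27.5094 [stop]  node(3,1) S=75.8508 payoff=16.4492 vs cont=17.2076 → 17.2076 [wait]  node(3,2) S=88.7991 payoff=3.5009 vs cont=8.1794 → 8.1794 [wait]  node(3,3) S=103.9577 payoff=0.0000 vs cont=2.5104 → 2.5104 [wait]  ⇒ S*(3)=64.7906
t_2: node(2,0) S=70.1029 payoff=22.1971 vs cont=22.4710 → 22.4710 [wait]  node(2,1) S=82.0700 payoff=10.2300 vs cont=12.7992 → 12.7992 [wait]  node(2,2) S=96.0799 payoff=0.0000 vs cont=5.4140 → 5.4140 [wait]  ⇒ S*(2)=-
t_1: node(1,0) S=75.8508 payoff=16.4492 vs cont=17.7441 → 17.7441 [wait]  node(1,1) S=88.7991 payoff=3.5009 vs cont=9.1943 → 9.1943 [wait]  ⇒ S*(1)=-
t_0: node(0,0) S=82.0700 payoff=10.2300 vs cont=13.5678 → 13.5678 [wait]  ⇒ S*(0)=-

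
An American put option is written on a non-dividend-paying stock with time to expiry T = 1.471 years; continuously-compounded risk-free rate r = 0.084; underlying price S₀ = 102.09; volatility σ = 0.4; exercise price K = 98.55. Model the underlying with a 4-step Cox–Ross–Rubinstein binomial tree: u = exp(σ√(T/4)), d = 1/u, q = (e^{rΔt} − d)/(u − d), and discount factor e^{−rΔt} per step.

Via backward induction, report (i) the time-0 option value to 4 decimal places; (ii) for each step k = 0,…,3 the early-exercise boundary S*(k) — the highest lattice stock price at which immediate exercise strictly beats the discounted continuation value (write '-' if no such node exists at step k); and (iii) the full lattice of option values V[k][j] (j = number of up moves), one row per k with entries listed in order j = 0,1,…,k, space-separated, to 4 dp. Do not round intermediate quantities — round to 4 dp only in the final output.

price = 12.4402
boundary = - - 62.8478 80.1007
tree:
12.4402
21.5161 4.2722
35.7022 8.8780 0.0000
49.2391 18.4493 0.0000 0.0000
59.8602 35.7022 0.0000 0.0000 0.0000

Δt=0.36775  u=1.27452  d=0.78461  q=0.50369  discount=0.96958
step 4 (expiry): payoffs max(K−S,0) = 59.8602 35.7022 0.0000 0.0000 0.0000
step 3: (k=3,j=0): S=49.3109, (K−S)⁺=49.2391, hold=46.2413 ⇒ V=49.2391 exercise | (k=3,j=1): S=80.1007, (K−S)⁺=18.4493, hold=17.1803 ⇒ V=18.4493 exercise | (k=3,j=2): S=130.1157, (K−S)⁺=0.0000, hold=0.0000 ⇒ V=0.0000 continue | (k=3,j=3): S=211.3601, (K−S)⁺=0.0000, hold=0.0000 ⇒ V=0.0000 continue  boundary S*=80.1007
step 2: (k=2,j=0): S=62.8478, (K−S)⁺=35.7022, hold=32.7045 ⇒ V=35.7022 exercise | (k=2,j=1): S=102.0900, (K−S)⁺=0.0000, hold=8.8780 ⇒ V=8.8780 continue | (k=2,j=2): S=165.8351, (K−S)⁺=0.0000, hold=0.0000 ⇒ V=0.0000 continue  boundary S*=62.8478
step 1: (k=1,j=0): S=80.1007, (K−S)⁺=18.4493, hold=21.5161 ⇒ V=21.5161 continue | (k=1,j=1): S=130.1157, (K−S)⁺=0.0000, hold=4.2722 ⇒ V=4.2722 continue  boundary S*=-
step 0: (k=0,j=0): S=102.0900, (K−S)⁺=0.0000, hold=12.4402 ⇒ V=12.4402 continue  boundary S*=-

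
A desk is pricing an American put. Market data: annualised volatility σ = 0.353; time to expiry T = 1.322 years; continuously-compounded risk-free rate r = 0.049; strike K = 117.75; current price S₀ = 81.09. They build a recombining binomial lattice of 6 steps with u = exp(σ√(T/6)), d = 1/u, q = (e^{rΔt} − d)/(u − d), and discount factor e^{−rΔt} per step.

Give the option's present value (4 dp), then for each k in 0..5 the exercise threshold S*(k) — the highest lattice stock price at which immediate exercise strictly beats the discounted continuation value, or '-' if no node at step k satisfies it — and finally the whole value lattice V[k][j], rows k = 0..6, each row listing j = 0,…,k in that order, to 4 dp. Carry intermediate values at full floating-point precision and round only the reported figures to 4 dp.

Δt=0.22033  u=1.18022  d=0.84730  q=0.49128  discount=0.98926
step 6 (expiry): payoffs max(K−S,0) = 87.7446 75.9552 59.5337 36.6600 4.7990 0.0000 0.0000
step 5: (k=5,j=0): S=35.4128, (K−S)⁺=82.3372, hold=81.0727 ⇒ V=82.3372 exercise | (k=5,j=1): S=49.3268, (K−S)⁺=68.4232, hold=67.1587 ⇒ V=68.4232 exercise | (k=5,j=2): S=68.7078, (K−S)⁺=49.0422, hold=47.7778 ⇒ V=49.0422 exercise | (k=5,j=3): S=95.7037, (K−S)⁺=22.0463, hold=20.7819 ⇒ V=22.0463 exercise | (k=5,j=4): S=133.3065, (K−S)⁺=0.0000, hold=2.4152 ⇒ V=2.4152 continue | (k=5,j=5): S=185.6838, (K−S)⁺=0.0000, hold=0.0000 ⇒ V=0.0000 continue  boundary S*=95.7037
step 4: (k=4,j=0): S=41.7948, (K−S)⁺=75.9552, hold=74.6908 ⇒ V=75.9552 exercise | (k=4,j=1): S=58.2163, (K−S)⁺=59.5337, hold=58.2693 ⇒ V=59.5337 exercise | (k=4,j=2): S=81.0900, (K−S)⁺=36.6600, hold=35.3956 ⇒ V=36.6600 exercise | (k=4,j=3): S=112.9510, (K−S)⁺=4.7990, hold=12.2688 ⇒ V=12.2688 continue | (k=4,j=4): S=157.3304, (K−S)⁺=0.0000, hold=1.2155 ⇒ V=1.2155 continue  boundary S*=81.0900
step 3: (k=3,j=0): S=49.3268, (K−S)⁺=68.4232, hold=67.1587 ⇒ V=68.4232 exercise | (k=3,j=1): S=68.7078, (K−S)⁺=49.0422, hold=47.7778 ⇒ V=49.0422 exercise | (k=3,j=2): S=95.7037, (K−S)⁺=22.0463, hold=24.4122 ⇒ V=24.4122 continue | (k=3,j=3): S=133.3065, (K−S)⁺=0.0000, hold=6.7651 ⇒ V=6.7651 continue  boundary S*=68.7078
step 2: (k=2,j=0): S=58.2163, (K−S)⁺=59.5337, hold=58.2693 ⇒ V=59.5337 exercise | (k=2,j=1): S=81.0900, (K−S)⁺=36.6600, hold=36.5454 ⇒ V=36.6600 exercise | (k=2,j=2): S=112.9510, (K−S)⁺=4.7990, hold=15.5736 ⇒ V=15.5736 continue  boundary S*=81.0900
step 1: (k=1,j=0): S=68.7078, (K−S)⁺=49.0422, hold=47.7778 ⇒ V=49.0422 exercise | (k=1,j=1): S=95.7037, (K−S)⁺=22.0463, hold=26.0183 ⇒ V=26.0183 continue  boundary S*=68.7078
step 0: (k=0,j=0): S=81.0900, (K−S)⁺=36.6600, hold=37.3260 ⇒ V=37.3260 continue  boundary S*=-

price = 37.3260
boundary = - 68.7078 81.0900 68.7078 81.0900 95.7037
tree:
37.3260
49.0422 26.0183
59.5337 36.6600 15.5736
68.4232 49.0422 24.4122 6.7651
75.9552 59.5337 36.6600 12.2688 1.2155
82.3372 68.4232 49.0422 22.0463 2.4152 0.0000
87.7446 75.9552 59.5337 36.6600 4.7990 0.0000 0.0000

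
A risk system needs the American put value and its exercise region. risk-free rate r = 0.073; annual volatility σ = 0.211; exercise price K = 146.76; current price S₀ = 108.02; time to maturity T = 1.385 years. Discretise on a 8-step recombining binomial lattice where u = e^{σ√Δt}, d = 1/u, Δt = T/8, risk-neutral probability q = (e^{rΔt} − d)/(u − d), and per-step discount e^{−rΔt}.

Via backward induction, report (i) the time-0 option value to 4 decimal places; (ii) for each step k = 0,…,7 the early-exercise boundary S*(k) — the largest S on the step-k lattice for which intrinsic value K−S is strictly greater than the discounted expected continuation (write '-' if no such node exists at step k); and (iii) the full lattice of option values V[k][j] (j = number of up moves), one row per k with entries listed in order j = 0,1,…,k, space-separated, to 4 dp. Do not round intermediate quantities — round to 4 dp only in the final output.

price = 38.7400
boundary = 108.0200 117.9322 108.0200 117.9322 108.0200 117.9322 128.7540 117.9322
tree:
38.7400
47.8191 28.8278
56.1351 38.7400 18.7413
63.7521 47.8191 28.8278 10.9353
70.7289 56.1351 38.7400 18.1908 5.2613
77.1193 63.7521 47.8191 28.8278 9.9225 1.5755
82.9726 70.7289 56.1351 38.7400 18.0060 3.5488 0.0000
88.3339 77.1193 63.7521 47.8191 28.8278 7.9937 0.0000 0.0000
93.2447 82.9726 70.7289 56.1351 38.7400 18.0060 0.0000 0.0000 0.0000

params: Δt=0.17313 u=1.09176 d=0.91595 q=0.55041 e^(-rΔt)=0.98744
t_8 payoffs: 93.2447 82.9726 70.7289 56.1351 38.7400 18.0060 0.0000 0.0000 0.0000
t_7: node(7,0) S=58.4261 payoff=88.3339 vs cont=86.4908 → 88.3339 [stop]  node(7,1) S=69.6407 payoff=77.1193 vs cont=75.2762 → 77.1193 [stop]  node(7,2) S=83.0079 payoff=63.7521 vs cont=61.9090 → 63.7521 [stop]  node(7,3) S=98.9409 payoff=47.8191 vs cont=45.9760 → 47.8191 [stop]  node(7,4) S=117.9322 payoff=28.8278 vs cont=26.9847 → 28.8278 [stop]  node(7,5) S=140.5688 payoff=6.1912 vs cont=7.9937 → 7.9937 [wait]  node(7,6) S=167.5503 payoff=0.0000 vs cont=0.0000 → 0.0000 [wait]  node(7,7) S=199.7109 payoff=0.0000 vs cont=0.0000 → 0.0000 [wait]  ⇒ S*(7)=117.9322
t_6: node(6,0) S=63.7874 payoff=82.9726 vs cont=81.1295 → 82.9726 [stop]  node(6,1) S=76.0311 payoff=70.7289 vs cont=68.8858 → 70.7289 [stop]  node(6,2) S=90.6249 payoff=56.1351 vs cont=54.2920 → 56.1351 [stop]  node(6,3) S=108.0200 payoff=38.7400 vs cont=36.8969 → 38.7400 [stop]  node(6,4) S=128.7540 payoff=18.0060 vs cont=17.1426 → 18.0060 [stop]  node(6,5) S=153.4677 payoff=0.0000 vs cont=3.5488 → 3.5488 [wait]  node(6,6) S=182.9252 payoff=0.0000 vs cont=0.0000 → 0.0000 [wait]  ⇒ S*(6)=128.7540
t_5: node(5,0) S=69.6407 payoff=77.1193 vs cont=75.2762 → 77.1193 [stop]  node(5,1) S=83.0079 payoff=63.7521 vs cont=61.9090 → 63.7521 [stop]  node(5,2) S=98.9409 payoff=47.8191 vs cont=45.9760 → 47.8191 [stop]  node(5,3) S=117.9322 payoff=28.8278 vs cont=26.9847 → 28.8278 [stop]  node(5,4) S=140.5688 payoff=6.1912 vs cont=9.9225 → 9.9225 [wait]  node(5,5) S=167.5503 payoff=0.0000 vs cont=1.5755 → 1.5755 [wait]  ⇒ S*(5)=117.9322
t_4: node(4,0) S=76.0311 payoff=70.7289 vs cont=68.8858 → 70.7289 [stop]  node(4,1) S=90.6249 payoff=56.1351 vs cont=54.2920 → 56.1351 [stop]  node(4,2) S=108.0200 payoff=38.7400 vs cont=36.8969 → 38.7400 [stop]  node(4,3) S=128.7540 payoff=18.0060 vs cont=18.1908 → 18.1908 [wait]  node(4,4) S=153.4677 payoff=0.0000 vs cont=5.2613 → 5.2613 [wait]  ⇒ S*(4)=108.0200
t_3: node(3,0) S=83.0079 payoff=63.7521 vs cont=61.9090 → 63.7521 [stop]  node(3,1) S=98.9409 payoff=47.8191 vs cont=45.9760 → 47.8191 [stop]  node(3,2) S=117.9322 payoff=28.8278 vs cont=27.0851 → 28.8278 [stop]  node(3,3) S=140.5688 payoff=6.1912 vs cont=10.9353 → 10.9353 [wait]  ⇒ S*(3)=117.9322
t_2: node(2,0) S=90.6249 payoff=56.1351 vs cont=54.2920 → 56.1351 [stop]  node(2,1) S=108.0200 payoff=38.7400 vs cont=36.8969 → 38.7400 [stop]  node(2,2) S=128.7540 payoff=18.0060 vs cont=18.7413 → 18.7413 [wait]  ⇒ S*(2)=108.0200
t_1: node(1,0) S=98.9409 payoff=47.8191 vs cont=45.9760 → 47.8191 [stop]  node(1,1) S=117.9322 payoff=28.8278 vs cont=27.3843 → 28.8278 [stop]  ⇒ S*(1)=117.9322
t_0: node(0,0) S=108.0200 payoff=38.7400 vs cont=36.8969 → 38.7400 [stop]  ⇒ S*(0)=108.0200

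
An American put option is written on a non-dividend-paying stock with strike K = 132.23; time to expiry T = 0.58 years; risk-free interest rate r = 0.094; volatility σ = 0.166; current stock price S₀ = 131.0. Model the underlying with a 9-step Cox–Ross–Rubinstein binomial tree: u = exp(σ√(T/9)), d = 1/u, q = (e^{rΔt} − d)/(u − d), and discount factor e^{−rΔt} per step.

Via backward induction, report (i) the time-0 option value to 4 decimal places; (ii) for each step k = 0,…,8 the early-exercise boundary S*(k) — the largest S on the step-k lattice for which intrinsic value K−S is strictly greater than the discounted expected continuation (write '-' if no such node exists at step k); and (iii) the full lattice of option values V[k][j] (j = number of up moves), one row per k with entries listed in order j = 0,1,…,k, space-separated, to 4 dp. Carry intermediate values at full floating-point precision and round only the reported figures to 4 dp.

params: Δt=0.06444 u=1.04304 d=0.95873 q=0.56154 e^(-rΔt)=0.99396
t_9 payoffs: 42.5783 34.6948 26.1181 16.7872 6.6357 0.0000 0.0000 0.0000 0.0000 0.0000
t_8: node(8,0) S=93.5104 payoff=38.7196 vs cont=37.9210 → 38.7196 [stop]  node(8,1) S=101.7332 payoff=30.4968 vs cont=29.6982 → 30.4968 [stop]  node(8,2) S=110.6791 payoff=21.5509 vs cont=20.7523 → 21.5509 [stop]  node(8,3) S=120.4116 payoff=11.8184 vs cont=11.0198 → 11.8184 [stop]  node(8,4) S=131.0000 payoff=1.2300 vs cont=2.8919 → 2.8919 [wait]  node(8,5) S=142.5195 payoff=0.0000 vs cont=0.0000 → 0.0000 [wait]  node(8,6) S=155.0519 payoff=0.0000 vs cont=0.0000 → 0.0000 [wait]  node(8,7) S=168.6863 payoff=0.0000 vs cont=0.0000 → 0.0000 [wait]  node(8,8) S=183.5197 payoff=0.0000 vs cont=0.0000 → 0.0000 [wait]  ⇒ S*(8)=120.4116
t_7: node(7,0) S=97.5352 payoff=34.6948 vs cont=33.8962 → 34.6948 [stop]  node(7,1) S=106.1119 payoff=26.1181 vs cont=25.3195 → 26.1181 [stop]  node(7,2) S=115.4428 payoff=16.7872 vs cont=15.9886 → 16.7872 [stop]  node(7,3) S=125.5943 payoff=6.6357 vs cont=6.7647 → 6.7647 [wait]  node(7,4) S=136.6384 payoff=0.0000 vs cont=1.2603 → 1.2603 [wait]  node(7,5) S=148.6537 payoff=0.0000 vs cont=0.0000 → 0.0000 [wait]  node(7,6) S=161.7255 payoff=0.0000 vs cont=0.0000 → 0.0000 [wait]  node(7,7) S=175.9468 payoff=0.0000 vs cont=0.0000 → 0.0000 [wait]  ⇒ S*(7)=115.4428
t_6: node(6,0) S=101.7332 payoff=30.4968 vs cont=29.6982 → 30.4968 [stop]  node(6,1) S=110.6791 payoff=21.5509 vs cont=20.7523 → 21.5509 [stop]  node(6,2) S=120.4116 payoff=11.8184 vs cont=11.0918 → 11.8184 [stop]  node(6,3) S=131.0000 payoff=1.2300 vs cont=3.6516 → 3.6516 [wait]  node(6,4) S=142.5195 payoff=0.0000 vs cont=0.5493 → 0.5493 [wait]  node(6,5) S=155.0519 payoff=0.0000 vs cont=0.0000 → 0.0000 [wait]  node(6,6) S=168.6863 payoff=0.0000 vs cont=0.0000 → 0.0000 [wait]  ⇒ S*(6)=120.4116
t_5: node(5,0) S=106.1119 payoff=26.1181 vs cont=25.3195 → 26.1181 [stop]  node(5,1) S=115.4428 payoff=16.7872 vs cont=15.9886 → 16.7872 [stop]  node(5,2) S=125.5943 payoff=6.6357 vs cont=7.1887 → 7.1887 [wait]  node(5,3) S=136.6384 payoff=0.0000 vs cont=1.8980 → 1.8980 [wait]  node(5,4) S=148.6537 payoff=0.0000 vs cont=0.2394 → 0.2394 [wait]  node(5,5) S=161.7255 payoff=0.0000 vs cont=0.0000 → 0.0000 [wait]  ⇒ S*(5)=115.4428
t_4: node(4,0) S=110.6791 payoff=21.5509 vs cont=20.7523 → 21.5509 [stop]  node(4,1) S=120.4116 payoff=11.8184 vs cont=11.3284 → 11.8184 [stop]  node(4,2) S=131.0000 payoff=1.2300 vs cont=4.1923 → 4.1923 [wait]  node(4,3) S=142.5195 payoff=0.0000 vs cont=0.9608 → 0.9608 [wait]  node(4,4) S=155.0519 payoff=0.0000 vs cont=0.1043 → 0.1043 [wait]  ⇒ S*(4)=120.4116
t_3: node(3,0) S=115.4428 payoff=16.7872 vs cont=15.9886 → 16.7872 [stop]  node(3,1) S=125.5943 payoff=6.6357 vs cont=7.4905 → 7.4905 [wait]  node(3,2) S=136.6384 payoff=0.0000 vs cont=2.3633 → 2.3633 [wait]  node(3,3) S=148.6537 payoff=0.0000 vs cont=0.4769 → 0.4769 [wait]  ⇒ S*(3)=115.4428
t_2: node(2,0) S=120.4116 payoff=11.8184 vs cont=11.4969 → 11.8184 [stop]  node(2,1) S=131.0000 payoff=1.2300 vs cont=4.5835 → 4.5835 [wait]  node(2,2) S=142.5195 payoff=0.0000 vs cont=1.2962 → 1.2962 [wait]  ⇒ S*(2)=120.4116
t_1: node(1,0) S=125.5943 payoff=6.6357 vs cont=7.7089 → 7.7089 [wait]  node(1,1) S=136.6384 payoff=0.0000 vs cont=2.7210 → 2.7210 [wait]  ⇒ S*(1)=-
t_0: node(0,0) S=131.0000 payoff=1.2300 vs cont=4.8784 → 4.8784 [wait]  ⇒ S*(0)=-

price = 4.8784
boundary = - - 120.4116 115.4428 120.4116 115.4428 120.4116 115.4428 120.4116
tree:
4.8784
7.7089 2.7210
11.8184 4.5835 1.2962
16.7872 7.4905 2.3633 0.4769
21.5509 11.8184 4.1923 0.9608 0.1043
26.1181 16.7872 7.1887 1.8980 0.2394 0.0000
30.4968 21.5509 11.8184 3.6516 0.5493 0.0000 0.0000
34.6948 26.1181 16.7872 6.7647 1.2603 0.0000 0.0000 0.0000
38.7196 30.4968 21.5509 11.8184 2.8919 0.0000 0.0000 0.0000 0.0000
42.5783 34.6948 26.1181 16.7872 6.6357 0.0000 0.0000 0.0000 0.0000 0.0000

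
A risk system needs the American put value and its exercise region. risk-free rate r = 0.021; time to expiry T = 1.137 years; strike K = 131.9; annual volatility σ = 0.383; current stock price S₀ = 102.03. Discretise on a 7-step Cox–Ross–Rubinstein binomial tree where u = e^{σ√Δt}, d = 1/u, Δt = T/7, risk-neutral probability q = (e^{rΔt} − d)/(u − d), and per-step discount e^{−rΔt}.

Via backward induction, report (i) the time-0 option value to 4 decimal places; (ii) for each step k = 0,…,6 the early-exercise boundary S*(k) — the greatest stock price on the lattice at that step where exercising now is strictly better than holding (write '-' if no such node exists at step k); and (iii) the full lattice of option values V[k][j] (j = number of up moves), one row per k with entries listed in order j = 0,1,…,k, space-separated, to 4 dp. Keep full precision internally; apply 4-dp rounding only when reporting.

params: Δt=0.16243 u=1.16691 d=0.85696 q=0.47251 e^(-rΔt)=0.99659
t_7 payoffs: 97.2687 84.7433 67.6879 44.4639 12.8403 0.0000 0.0000 0.0000
t_6: node(6,0) S=40.4116 payoff=91.4884 vs cont=91.0392 → 91.4884 [stop]  node(6,1) S=55.0275 payoff=76.8725 vs cont=76.4233 → 76.8725 [stop]  node(6,2) S=74.9297 payoff=56.9703 vs cont=56.5212 → 56.9703 [stop]  node(6,3) S=102.0300 payoff=29.8700 vs cont=29.4209 → 29.8700 [stop]  node(6,4) S=138.9318 payoff=0.0000 vs cont=6.7500 → 6.7500 [wait]  node(6,5) S=189.1802 payoff=0.0000 vs cont=0.0000 → 0.0000 [wait]  node(6,6) S=257.6022 payoff=0.0000 vs cont=0.0000 → 0.0000 [wait]  ⇒ S*(6)=102.0300
t_5: node(5,0) S=47.1567 payoff=84.7433 vs cont=84.2942 → 84.7433 [stop]  node(5,1) S=64.2121 payoff=67.6879 vs cont=67.2387 → 67.6879 [stop]  node(5,2) S=87.4361 payoff=44.4639 vs cont=44.0147 → 44.4639 [stop]  node(5,3) S=119.0597 payoff=12.8403 vs cont=18.8811 → 18.8811 [wait]  node(5,4) S=162.1208 payoff=0.0000 vs cont=3.5485 → 3.5485 [wait]  node(5,5) S=220.7561 payoff=0.0000 vs cont=0.0000 → 0.0000 [wait]  ⇒ S*(5)=87.4361
t_4: node(4,0) S=55.0275 payoff=76.8725 vs cont=76.4233 → 76.8725 [stop]  node(4,1) S=74.9297 payoff=56.9703 vs cont=56.5212 → 56.9703 [stop]  node(4,2) S=102.0300 payoff=29.8700 vs cont=32.2655 → 32.2655 [wait]  node(4,3) S=138.9318 payoff=0.0000 vs cont=11.5966 → 11.5966 [wait]  node(4,4) S=189.1802 payoff=0.0000 vs cont=1.8654 → 1.8654 [wait]  ⇒ S*(4)=74.9297
t_3: node(3,0) S=64.2121 payoff=67.6879 vs cont=67.2387 → 67.6879 [stop]  node(3,1) S=87.4361 payoff=44.4639 vs cont=45.1428 → 45.1428 [wait]  node(3,2) S=119.0597 payoff=12.8403 vs cont=22.4226 → 22.4226 [wait]  node(3,3) S=162.1208 payoff=0.0000 vs cont=6.9747 → 6.9747 [wait]  ⇒ S*(3)=64.2121
t_2: node(2,0) S=74.9297 payoff=56.9703 vs cont=56.8408 → 56.9703 [stop]  node(2,1) S=102.0300 payoff=29.8700 vs cont=34.2901 → 34.2901 [wait]  node(2,2) S=138.9318 payoff=0.0000 vs cont=15.0718 → 15.0718 [wait]  ⇒ S*(2)=74.9297
t_1: node(1,0) S=87.4361 payoff=44.4639 vs cont=46.0961 → 46.0961 [wait]  node(1,1) S=119.0597 payoff=12.8403 vs cont=25.1234 → 25.1234 [wait]  ⇒ S*(1)=-
t_0: node(0,0) S=102.0300 payoff=29.8700 vs cont=36.0631 → 36.0631 [wait]  ⇒ S*(0)=-

price = 36.0631
boundary = - - 74.9297 64.2121 74.9297 87.4361 102.0300
tree:
36.0631
46.0961 25.1234
56.9703 34.2901 15.0718
67.6879 45.1428 22.4226 6.9747
76.8725 56.9703 32.2655 11.5966 1.8654
84.7433 67.6879 44.4639 18.8811 3.5485 0.0000
91.4884 76.8725 56.9703 29.8700 6.7500 0.0000 0.0000
97.2687 84.7433 67.6879 44.4639 12.8403 0.0000 0.0000 0.0000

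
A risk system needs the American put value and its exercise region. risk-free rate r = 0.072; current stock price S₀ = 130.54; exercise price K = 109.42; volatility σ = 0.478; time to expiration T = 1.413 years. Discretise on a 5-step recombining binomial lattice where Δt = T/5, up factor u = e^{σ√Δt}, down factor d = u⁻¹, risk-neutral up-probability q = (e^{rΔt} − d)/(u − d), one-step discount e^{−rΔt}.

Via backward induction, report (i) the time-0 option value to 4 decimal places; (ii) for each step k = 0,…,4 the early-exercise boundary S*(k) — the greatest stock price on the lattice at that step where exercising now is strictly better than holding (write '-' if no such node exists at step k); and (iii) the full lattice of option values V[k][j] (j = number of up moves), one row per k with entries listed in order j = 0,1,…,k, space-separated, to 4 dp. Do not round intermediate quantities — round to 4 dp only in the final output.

price = 13.8105
boundary = - - - 60.9079 78.5291
tree:
13.8105
21.7409 5.7046
33.1823 10.1247 1.1009
48.5121 17.7930 2.1475 0.0000
62.1792 30.8909 4.1892 0.0000 0.0000
72.7796 48.5121 8.1719 0.0000 0.0000 0.0000

Δt=0.28260, u=1.28931, d=0.77561, q=0.47683, disc=e^(-rΔt)=0.97986
k=5 terminal: V=max(K-S,0) → 72.7796 48.5121 8.1719 0.0000 0.0000 0.0000
k=4: j=0 S=47.2408 intr=62.1792 cont=59.9753 V=62.1792[EX]; j=1 S=78.5291 intr=30.8909 cont=28.6870 V=30.8909[EX]; j=2 S=130.5400 intr=0.0000 cont=4.1892 V=4.1892[hold]; j=3 S=216.9985 intr=0.0000 cont=0.0000 V=0.0000[hold]; j=4 S=360.7198 intr=0.0000 cont=0.0000 V=0.0000[hold]  S*(4)=78.5291
k=3: j=0 S=60.9079 intr=48.5121 cont=46.3082 V=48.5121[EX]; j=1 S=101.2481 intr=8.1719 cont=17.7930 V=17.7930[hold]; j=2 S=168.3062 intr=0.0000 cont=2.1475 V=2.1475[hold]; j=3 S=279.7779 intr=0.0000 cont=0.0000 V=0.0000[hold]  S*(3)=60.9079
k=2: j=0 S=78.5291 intr=30.8909 cont=33.1823 V=33.1823[hold]; j=1 S=130.5400 intr=0.0000 cont=10.1247 V=10.1247[hold]; j=2 S=216.9985 intr=0.0000 cont=1.1009 V=1.1009[hold]  S*(2)=-
k=1: j=0 S=101.2481 intr=8.1719 cont=21.7409 V=21.7409[hold]; j=1 S=168.3062 intr=0.0000 cont=5.7046 V=5.7046[hold]  S*(1)=-
k=0: j=0 S=130.5400 intr=0.0000 cont=13.8105 V=13.8105[hold]  S*(0)=-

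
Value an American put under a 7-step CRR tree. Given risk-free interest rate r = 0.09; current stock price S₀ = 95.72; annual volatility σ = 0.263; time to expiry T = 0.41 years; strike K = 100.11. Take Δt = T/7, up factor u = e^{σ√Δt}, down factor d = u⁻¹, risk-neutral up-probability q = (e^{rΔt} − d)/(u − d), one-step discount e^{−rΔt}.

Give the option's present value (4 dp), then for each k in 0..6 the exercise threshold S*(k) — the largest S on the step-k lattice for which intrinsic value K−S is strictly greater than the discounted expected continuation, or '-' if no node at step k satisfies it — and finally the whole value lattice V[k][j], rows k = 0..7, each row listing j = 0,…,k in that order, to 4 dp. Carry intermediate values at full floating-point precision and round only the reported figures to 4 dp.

price = 7.4008
boundary = - - 84.2785 79.0814 84.2785 89.8173 84.2785
tree:
7.4008
11.0315 4.1979
15.8315 6.8098 1.8825
21.0286 10.6373 3.4235 0.5105
25.9053 15.8315 6.0558 1.0818 0.0000
30.4813 21.0286 10.2927 2.2923 0.0000 0.0000
34.7751 25.9053 15.8315 4.8574 0.0000 0.0000 0.0000
38.8040 30.4813 21.0286 10.2927 0.0000 0.0000 0.0000 0.0000

Δt=0.05857, u=1.06572, d=0.93833, q=0.52558, disc=e^(-rΔt)=0.99474
k=7 terminal: V=max(K-S,0) → 38.8040 30.4813 21.0286 10.2927 0.0000 0.0000 0.0000 0.0000
k=6: j=0 S=65.3349 intr=34.7751 cont=34.2487 V=34.7751[EX]; j=1 S=74.2047 intr=25.9053 cont=25.3790 V=25.9053[EX]; j=2 S=84.2785 intr=15.8315 cont=15.3051 V=15.8315[EX]; j=3 S=95.7200 intr=4.3900 cont=4.8574 V=4.8574[hold]; j=4 S=108.7147 intr=0.0000 cont=0.0000 V=0.0000[hold]; j=5 S=123.4736 intr=0.0000 cont=0.0000 V=0.0000[hold]; j=6 S=140.2361 intr=0.0000 cont=0.0000 V=0.0000[hold]  S*(6)=84.2785
k=5: j=0 S=69.6287 intr=30.4813 cont=29.9549 V=30.4813[EX]; j=1 S=79.0814 intr=21.0286 cont=20.5023 V=21.0286[EX]; j=2 S=89.8173 intr=10.2927 cont=10.0107 V=10.2927[EX]; j=3 S=102.0107 intr=0.0000 cont=2.2923 V=2.2923[hold]; j=4 S=115.8594 intr=0.0000 cont=0.0000 V=0.0000[hold]; j=5 S=131.5882 intr=0.0000 cont=0.0000 V=0.0000[hold]  S*(5)=89.8173
k=4: j=0 S=74.2047 intr=25.9053 cont=25.3790 V=25.9053[EX]; j=1 S=84.2785 intr=15.8315 cont=15.3051 V=15.8315[EX]; j=2 S=95.7200 intr=4.3900 cont=6.0558 V=6.0558[hold]; j=3 S=108.7147 intr=0.0000 cont=1.0818 V=1.0818[hold]; j=4 S=123.4736 intr=0.0000 cont=0.0000 V=0.0000[hold]  S*(4)=84.2785
k=3: j=0 S=79.0814 intr=21.0286 cont=20.5023 V=21.0286[EX]; j=1 S=89.8173 intr=10.2927 cont=10.6373 V=10.6373[hold]; j=2 S=102.0107 intr=0.0000 cont=3.4235 V=3.4235[hold]; j=3 S=115.8594 intr=0.0000 cont=0.5105 V=0.5105[hold]  S*(3)=79.0814
k=2: j=0 S=84.2785 intr=15.8315 cont=15.4853 V=15.8315[EX]; j=1 S=95.7200 intr=4.3900 cont=6.8098 V=6.8098[hold]; j=2 S=108.7147 intr=0.0000 cont=1.8825 V=1.8825[hold]  S*(2)=84.2785
k=1: j=0 S=89.8173 intr=10.2927 cont=11.0315 V=11.0315[hold]; j=1 S=102.0107 intr=0.0000 cont=4.1979 V=4.1979[hold]  S*(1)=-
k=0: j=0 S=95.7200 intr=4.3900 cont=7.4008 V=7.4008[hold]  S*(0)=-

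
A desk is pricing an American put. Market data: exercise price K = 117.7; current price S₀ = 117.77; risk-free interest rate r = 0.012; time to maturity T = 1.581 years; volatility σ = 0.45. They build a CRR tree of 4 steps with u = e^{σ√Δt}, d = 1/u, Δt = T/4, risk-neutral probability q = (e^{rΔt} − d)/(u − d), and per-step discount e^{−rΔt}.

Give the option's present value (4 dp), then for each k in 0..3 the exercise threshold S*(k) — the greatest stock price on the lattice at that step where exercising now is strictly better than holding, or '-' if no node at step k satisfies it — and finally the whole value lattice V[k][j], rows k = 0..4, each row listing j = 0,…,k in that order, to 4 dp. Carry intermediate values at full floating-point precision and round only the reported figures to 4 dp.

Δt=0.39525  u=1.32699  d=0.75359  q=0.43803  discount=0.99527
step 4 (expiry): payoffs max(K−S,0) = 79.7187 50.8191 0.0000 0.0000 0.0000
step 3: (k=3,j=0): S=50.4006, (K−S)⁺=67.2994, hold=66.7425 ⇒ V=67.2994 exercise | (k=3,j=1): S=88.7500, (K−S)⁺=28.9500, hold=28.4236 ⇒ V=28.9500 exercise | (k=3,j=2): S=156.2791, (K−S)⁺=0.0000, hold=0.0000 ⇒ V=0.0000 continue | (k=3,j=3): S=275.1906, (K−S)⁺=0.0000, hold=0.0000 ⇒ V=0.0000 continue  boundary S*=88.7500
step 2: (k=2,j=0): S=66.8809, (K−S)⁺=50.8191, hold=50.2622 ⇒ V=50.8191 exercise | (k=2,j=1): S=117.7700, (K−S)⁺=0.0000, hold=16.1920 ⇒ V=16.1920 continue | (k=2,j=2): S=207.3802, (K−S)⁺=0.0000, hold=0.0000 ⇒ V=0.0000 continue  boundary S*=66.8809
step 1: (k=1,j=0): S=88.7500, (K−S)⁺=28.9500, hold=35.4826 ⇒ V=35.4826 continue | (k=1,j=1): S=156.2791, (K−S)⁺=0.0000, hold=9.0563 ⇒ V=9.0563 continue  boundary S*=-
step 0: (k=0,j=0): S=117.7700, (K−S)⁺=0.0000, hold=23.7939 ⇒ V=23.7939 continue  boundary S*=-

price = 23.7939
boundary = - - 66.8809 88.7500
tree:
23.7939
35.4826 9.0563
50.8191 16.1920 0.0000
67.2994 28.9500 0.0000 0.0000
79.7187 50.8191 0.0000 0.0000 0.0000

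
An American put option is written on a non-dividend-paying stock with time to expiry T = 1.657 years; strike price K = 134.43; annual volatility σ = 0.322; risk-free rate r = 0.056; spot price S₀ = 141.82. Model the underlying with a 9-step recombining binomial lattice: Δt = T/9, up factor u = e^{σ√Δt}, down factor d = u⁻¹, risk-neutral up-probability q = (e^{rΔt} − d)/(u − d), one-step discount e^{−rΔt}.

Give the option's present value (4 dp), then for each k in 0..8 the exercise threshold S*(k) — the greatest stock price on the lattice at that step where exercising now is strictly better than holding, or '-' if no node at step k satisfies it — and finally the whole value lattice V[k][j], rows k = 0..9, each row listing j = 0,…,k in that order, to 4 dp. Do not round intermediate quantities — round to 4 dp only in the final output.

params: Δt=0.18411 u=1.14816 d=0.87096 q=0.50290 e^(-rΔt)=0.98974
t_9 payoffs: 93.5321 80.5150 63.3549 40.7330 10.9111 0.0000 0.0000 0.0000 0.0000 0.0000
t_8: node(8,0) S=46.9576 payoff=87.4724 vs cont=86.0936 → 87.4724 [stop]  node(8,1) S=61.9033 payoff=72.5267 vs cont=71.1479 → 72.5267 [stop]  node(8,2) S=81.6059 payoff=52.8241 vs cont=51.4452 → 52.8241 [stop]  node(8,3) S=107.5795 payoff=26.8505 vs cont=25.4716 → 26.8505 [stop]  node(8,4) S=141.8200 payoff=0.0000 vs cont=5.3683 → 5.3683 [wait]  node(8,5) S=186.9586 payoff=0.0000 vs cont=0.0000 → 0.0000 [wait]  node(8,6) S=246.4640 payoff=0.0000 vs cont=0.0000 → 0.0000 [wait]  node(8,7) S=324.9088 payoff=0.0000 vs cont=0.0000 → 0.0000 [wait]  node(8,8) S=428.3211 payoff=0.0000 vs cont=0.0000 → 0.0000 [wait]  ⇒ S*(8)=107.5795
t_7: node(7,0) S=53.9150 payoff=80.5150 vs cont=79.1361 → 80.5150 [stop]  node(7,1) S=71.0751 payoff=63.3549 vs cont=61.9760 → 63.3549 [stop]  node(7,2) S=93.6970 payoff=40.7330 vs cont=39.3542 → 40.7330 [stop]  node(7,3) S=123.5189 payoff=10.9111 vs cont=15.8825 → 15.8825 [wait]  node(7,4) S=162.8326 payoff=0.0000 vs cont=2.6412 → 2.6412 [wait]  node(7,5) S=214.6592 payoff=0.0000 vs cont=0.0000 → 0.0000 [wait]  node(7,6) S=282.9811 payoff=0.0000 vs cont=0.0000 → 0.0000 [wait]  node(7,7) S=373.0486 payoff=0.0000 vs cont=0.0000 → 0.0000 [wait]  ⇒ S*(7)=93.6970
t_6: node(6,0) S=61.9033 payoff=72.5267 vs cont=71.1479 → 72.5267 [stop]  node(6,1) S=81.6059 payoff=52.8241 vs cont=51.4452 → 52.8241 [stop]  node(6,2) S=107.5795 payoff=26.8505 vs cont=27.9461 → 27.9461 [wait]  node(6,3) S=141.8200 payoff=0.0000 vs cont=9.1289 → 9.1289 [wait]  node(6,4) S=186.9586 payoff=0.0000 vs cont=1.2995 → 1.2995 [wait]  node(6,5) S=246.4640 payoff=0.0000 vs cont=0.0000 → 0.0000 [wait]  node(6,6) S=324.9088 payoff=0.0000 vs cont=0.0000 → 0.0000 [wait]  ⇒ S*(6)=81.6059
t_5: node(5,0) S=71.0751 payoff=63.3549 vs cont=61.9760 → 63.3549 [stop]  node(5,1) S=93.6970 payoff=40.7330 vs cont=39.8995 → 40.7330 [stop]  node(5,2) S=123.5189 payoff=10.9111 vs cont=18.2933 → 18.2933 [wait]  node(5,3) S=162.8326 payoff=0.0000 vs cont=5.1382 → 5.1382 [wait]  node(5,4) S=214.6592 payoff=0.0000 vs cont=0.6393 → 0.6393 [wait]  node(5,5) S=282.9811 payoff=0.0000 vs cont=0.0000 → 0.0000 [wait]  ⇒ S*(5)=93.6970
t_4: node(4,0) S=81.6059 payoff=52.8241 vs cont=51.4452 → 52.8241 [stop]  node(4,1) S=107.5795 payoff=26.8505 vs cont=29.1461 → 29.1461 [wait]  node(4,2) S=141.8200 payoff=0.0000 vs cont=11.5579 → 11.5579 [wait]  node(4,3) S=186.9586 payoff=0.0000 vs cont=2.8462 → 2.8462 [wait]  node(4,4) S=246.4640 payoff=0.0000 vs cont=0.3146 → 0.3146 [wait]  ⇒ S*(4)=81.6059
t_3: node(3,0) S=93.6970 payoff=40.7330 vs cont=40.4968 → 40.7330 [stop]  node(3,1) S=123.5189 payoff=10.9111 vs cont=20.0927 → 20.0927 [wait]  node(3,2) S=162.8326 payoff=0.0000 vs cont=7.1032 → 7.1032 [wait]  node(3,3) S=214.6592 payoff=0.0000 vs cont=1.5569 → 1.5569 [wait]  ⇒ S*(3)=93.6970
t_2: node(2,0) S=107.5795 payoff=26.8505 vs cont=30.0417 → 30.0417 [wait]  node(2,1) S=141.8200 payoff=0.0000 vs cont=13.4212 → 13.4212 [wait]  node(2,2) S=186.9586 payoff=0.0000 vs cont=4.2697 → 4.2697 [wait]  ⇒ S*(2)=-
t_1: node(1,0) S=123.5189 payoff=10.9111 vs cont=21.4609 → 21.4609 [wait]  node(1,1) S=162.8326 payoff=0.0000 vs cont=8.7285 → 8.7285 [wait]  ⇒ S*(1)=-
t_0: node(0,0) S=141.8200 payoff=0.0000 vs cont=14.9033 → 14.9033 [wait]  ⇒ S*(0)=-

price = 14.9033
boundary = - - - 93.6970 81.6059 93.6970 81.6059 93.6970 107.5795
tree:
14.9033
21.4609 8.7285
30.0417 13.4212 4.2697
40.7330 20.0927 7.1032 1.5569
52.8241 29.1461 11.5579 2.8462 0.3146
63.3549 40.7330 18.2933 5.1382 0.6393 0.0000
72.5267 52.8241 27.9461 9.1289 1.2995 0.0000 0.0000
80.5150 63.3549 40.7330 15.8825 2.6412 0.0000 0.0000 0.0000
87.4724 72.5267 52.8241 26.8505 5.3683 0.0000 0.0000 0.0000 0.0000
93.5321 80.5150 63.3549 40.7330 10.9111 0.0000 0.0000 0.0000 0.0000 0.0000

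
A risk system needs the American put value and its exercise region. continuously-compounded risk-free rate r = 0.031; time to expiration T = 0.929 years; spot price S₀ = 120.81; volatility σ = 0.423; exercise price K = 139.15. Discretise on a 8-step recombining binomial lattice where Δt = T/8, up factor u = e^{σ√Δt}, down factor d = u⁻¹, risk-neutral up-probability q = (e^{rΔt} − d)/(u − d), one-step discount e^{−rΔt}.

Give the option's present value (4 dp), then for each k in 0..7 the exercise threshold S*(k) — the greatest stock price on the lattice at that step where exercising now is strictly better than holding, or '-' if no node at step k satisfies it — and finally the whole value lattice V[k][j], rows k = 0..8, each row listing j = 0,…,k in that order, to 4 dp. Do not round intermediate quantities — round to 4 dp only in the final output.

Δt=0.11613  u=1.15505  d=0.86576  q=0.47649  discount=0.99641
step 8 (expiry): payoffs max(K−S,0) = 101.0182 88.2765 71.2773 48.5978 18.3400 0.0000 0.0000 0.0000 0.0000
step 7: (k=7,j=0): S=44.0443, (K−S)⁺=95.1057, hold=94.6057 ⇒ V=95.1057 exercise | (k=7,j=1): S=58.7616, (K−S)⁺=80.3884, hold=79.8884 ⇒ V=80.3884 exercise | (k=7,j=2): S=78.3966, (K−S)⁺=60.7534, hold=60.2534 ⇒ V=60.7534 exercise | (k=7,j=3): S=104.5926, (K−S)⁺=34.5574, hold=34.0574 ⇒ V=34.5574 exercise | (k=7,j=4): S=139.5420, (K−S)⁺=0.0000, hold=9.5666 ⇒ V=9.5666 continue | (k=7,j=5): S=186.1695, (K−S)⁺=0.0000, hold=0.0000 ⇒ V=0.0000 continue | (k=7,j=6): S=248.3776, (K−S)⁺=0.0000, hold=0.0000 ⇒ V=0.0000 continue | (k=7,j=7): S=331.3723, (K−S)⁺=0.0000, hold=0.0000 ⇒ V=0.0000 continue  boundary S*=104.5926
step 6: (k=6,j=0): S=50.8735, (K−S)⁺=88.2765, hold=87.7765 ⇒ V=88.2765 exercise | (k=6,j=1): S=67.8727, (K−S)⁺=71.2773, hold=70.7773 ⇒ V=71.2773 exercise | (k=6,j=2): S=90.5522, (K−S)⁺=48.5978, hold=48.0978 ⇒ V=48.5978 exercise | (k=6,j=3): S=120.8100, (K−S)⁺=18.3400, hold=22.5681 ⇒ V=22.5681 continue | (k=6,j=4): S=161.1783, (K−S)⁺=0.0000, hold=4.9902 ⇒ V=4.9902 continue | (k=6,j=5): S=215.0357, (K−S)⁺=0.0000, hold=0.0000 ⇒ V=0.0000 continue | (k=6,j=6): S=286.8893, (K−S)⁺=0.0000, hold=0.0000 ⇒ V=0.0000 continue  boundary S*=90.5522
step 5: (k=5,j=0): S=58.7616, (K−S)⁺=80.3884, hold=79.8884 ⇒ V=80.3884 exercise | (k=5,j=1): S=78.3966, (K−S)⁺=60.7534, hold=60.2534 ⇒ V=60.7534 exercise | (k=5,j=2): S=104.5926, (K−S)⁺=34.5574, hold=36.0648 ⇒ V=36.0648 continue | (k=5,j=3): S=139.5420, (K−S)⁺=0.0000, hold=14.1414 ⇒ V=14.1414 continue | (k=5,j=4): S=186.1695, (K−S)⁺=0.0000, hold=2.6030 ⇒ V=2.6030 continue | (k=5,j=5): S=248.3776, (K−S)⁺=0.0000, hold=0.0000 ⇒ V=0.0000 continue  boundary S*=78.3966
step 4: (k=4,j=0): S=67.8727, (K−S)⁺=71.2773, hold=70.7773 ⇒ V=71.2773 exercise | (k=4,j=1): S=90.5522, (K−S)⁺=48.5978, hold=48.8134 ⇒ V=48.8134 continue | (k=4,j=2): S=120.8100, (K−S)⁺=18.3400, hold=25.5264 ⇒ V=25.5264 continue | (k=4,j=3): S=161.1783, (K−S)⁺=0.0000, hold=8.6124 ⇒ V=8.6124 continue | (k=4,j=4): S=215.0357, (K−S)⁺=0.0000, hold=1.3578 ⇒ V=1.3578 continue  boundary S*=67.8727
step 3: (k=3,j=0): S=78.3966, (K−S)⁺=60.7534, hold=60.3558 ⇒ V=60.7534 exercise | (k=3,j=1): S=104.5926, (K−S)⁺=34.5574, hold=37.5818 ⇒ V=37.5818 continue | (k=3,j=2): S=139.5420, (K−S)⁺=0.0000, hold=17.4043 ⇒ V=17.4043 continue | (k=3,j=3): S=186.1695, (K−S)⁺=0.0000, hold=5.1371 ⇒ V=5.1371 continue  boundary S*=78.3966
step 2: (k=2,j=0): S=90.5522, (K−S)⁺=48.5978, hold=49.5337 ⇒ V=49.5337 continue | (k=2,j=1): S=120.8100, (K−S)⁺=18.3400, hold=27.8669 ⇒ V=27.8669 continue | (k=2,j=2): S=161.1783, (K−S)⁺=0.0000, hold=11.5175 ⇒ V=11.5175 continue  boundary S*=-
step 1: (k=1,j=0): S=104.5926, (K−S)⁺=34.5574, hold=39.0687 ⇒ V=39.0687 continue | (k=1,j=1): S=139.5420, (K−S)⁺=0.0000, hold=20.0044 ⇒ V=20.0044 continue  boundary S*=-
step 0: (k=0,j=0): S=120.8100, (K−S)⁺=18.3400, hold=29.8770 ⇒ V=29.8770 continue  boundary S*=-

price = 29.8770
boundary = - - - 78.3966 67.8727 78.3966 90.5522 104.5926
tree:
29.8770
39.0687 20.0044
49.5337 27.8669 11.5175
60.7534 37.5818 17.4043 5.1371
71.2773 48.8134 25.5264 8.6124 1.3578
80.3884 60.7534 36.0648 14.1414 2.6030 0.0000
88.2765 71.2773 48.5978 22.5681 4.9902 0.0000 0.0000
95.1057 80.3884 60.7534 34.5574 9.5666 0.0000 0.0000 0.0000
101.0182 88.2765 71.2773 48.5978 18.3400 0.0000 0.0000 0.0000 0.0000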